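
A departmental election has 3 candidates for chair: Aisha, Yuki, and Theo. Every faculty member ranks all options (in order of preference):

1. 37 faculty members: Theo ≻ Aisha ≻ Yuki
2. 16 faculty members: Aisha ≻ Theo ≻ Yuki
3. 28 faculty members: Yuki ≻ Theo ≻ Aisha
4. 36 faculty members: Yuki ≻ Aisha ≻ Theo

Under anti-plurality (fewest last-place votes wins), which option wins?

Last-place votes: Aisha 28, Yuki 53, Theo 36.
Aisha is ranked last by the fewest voters, so Aisha wins.

Aisha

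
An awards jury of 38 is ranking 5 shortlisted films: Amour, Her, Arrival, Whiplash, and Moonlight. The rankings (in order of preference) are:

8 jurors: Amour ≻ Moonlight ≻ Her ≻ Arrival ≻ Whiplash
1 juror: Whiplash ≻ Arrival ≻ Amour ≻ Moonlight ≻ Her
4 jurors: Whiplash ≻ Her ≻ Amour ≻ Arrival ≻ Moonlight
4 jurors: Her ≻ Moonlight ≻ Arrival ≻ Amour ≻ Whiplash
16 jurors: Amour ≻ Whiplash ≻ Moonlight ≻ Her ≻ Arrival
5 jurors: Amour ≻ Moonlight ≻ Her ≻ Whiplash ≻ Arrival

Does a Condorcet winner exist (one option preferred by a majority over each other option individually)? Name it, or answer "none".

Amour vs Her: 30–8 for Amour.
Amour vs Arrival: 33–5 for Amour.
Amour vs Whiplash: 33–5 for Amour.
Amour vs Moonlight: 34–4 for Amour.
Amour beats every other option head-to-head.

Amour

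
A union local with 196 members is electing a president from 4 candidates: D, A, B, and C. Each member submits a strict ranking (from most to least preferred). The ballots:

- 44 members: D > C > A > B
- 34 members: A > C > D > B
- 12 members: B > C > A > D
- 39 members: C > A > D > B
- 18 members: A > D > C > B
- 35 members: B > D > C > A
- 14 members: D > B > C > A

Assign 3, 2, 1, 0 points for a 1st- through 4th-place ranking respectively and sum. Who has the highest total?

C

D: 44·3 + 34·1 + 12·0 + 39·1 + 18·2 + 35·2 + 14·3 = 353
A: 44·1 + 34·3 + 12·1 + 39·2 + 18·3 + 35·0 + 14·0 = 290
B: 44·0 + 34·0 + 12·3 + 39·0 + 18·0 + 35·3 + 14·2 = 169
C: 44·2 + 34·2 + 12·2 + 39·3 + 18·1 + 35·1 + 14·1 = 364
C has the highest Borda score (364).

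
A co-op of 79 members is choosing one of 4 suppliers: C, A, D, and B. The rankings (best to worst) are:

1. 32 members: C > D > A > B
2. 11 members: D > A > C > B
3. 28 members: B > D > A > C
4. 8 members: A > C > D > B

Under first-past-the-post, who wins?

First-place votes: C 32, A 8, D 11, B 28.
C has the most first-place votes.

C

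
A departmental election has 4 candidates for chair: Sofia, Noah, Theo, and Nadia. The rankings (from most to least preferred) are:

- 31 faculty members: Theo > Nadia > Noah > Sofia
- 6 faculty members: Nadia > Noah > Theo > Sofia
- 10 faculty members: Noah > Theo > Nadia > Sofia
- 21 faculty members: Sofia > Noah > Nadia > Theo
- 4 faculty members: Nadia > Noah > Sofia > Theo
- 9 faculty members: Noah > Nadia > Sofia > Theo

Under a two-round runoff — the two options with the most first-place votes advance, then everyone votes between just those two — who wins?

Theo

Round 1 first-place votes: Sofia 21, Noah 19, Theo 31, Nadia 10.
Theo and Sofia advance.
Runoff: Theo is preferred to Sofia by 47 voters; Sofia by 34.
Theo wins the runoff.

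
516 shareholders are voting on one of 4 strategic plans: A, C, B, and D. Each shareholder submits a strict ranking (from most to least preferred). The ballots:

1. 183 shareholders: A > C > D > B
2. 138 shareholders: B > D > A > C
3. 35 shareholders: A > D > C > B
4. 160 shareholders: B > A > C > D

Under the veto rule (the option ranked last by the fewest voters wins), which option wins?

A

Last-place votes: A 0, C 138, B 218, D 160.
A is ranked last by the fewest voters, so A wins.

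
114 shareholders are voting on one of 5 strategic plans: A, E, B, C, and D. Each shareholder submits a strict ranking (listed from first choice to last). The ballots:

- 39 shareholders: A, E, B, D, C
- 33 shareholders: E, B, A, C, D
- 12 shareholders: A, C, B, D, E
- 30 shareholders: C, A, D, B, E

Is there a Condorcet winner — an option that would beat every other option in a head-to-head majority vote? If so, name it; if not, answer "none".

A

A vs E: 81–33 for A.
A vs B: 81–33 for A.
A vs C: 84–30 for A.
A vs D: 114–0 for A.
A beats every other option head-to-head.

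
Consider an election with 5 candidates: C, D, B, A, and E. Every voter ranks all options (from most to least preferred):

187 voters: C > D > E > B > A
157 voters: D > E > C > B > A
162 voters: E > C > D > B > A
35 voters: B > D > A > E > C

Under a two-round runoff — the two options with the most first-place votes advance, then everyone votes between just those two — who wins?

Round 1 first-place votes: C 187, D 157, B 35, A 0, E 162.
C and E advance.
Runoff: C is preferred to E by 187 voters; E by 354.
E wins the runoff.

E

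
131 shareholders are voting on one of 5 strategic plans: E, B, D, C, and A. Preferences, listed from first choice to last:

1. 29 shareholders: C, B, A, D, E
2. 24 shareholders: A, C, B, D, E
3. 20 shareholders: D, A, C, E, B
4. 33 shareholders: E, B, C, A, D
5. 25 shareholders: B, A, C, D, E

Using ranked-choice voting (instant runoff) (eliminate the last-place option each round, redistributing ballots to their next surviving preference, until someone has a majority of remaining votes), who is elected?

Round 1: E 33, B 25, D 20, C 29, A 24. Eliminate D.
Round 2: E 33, B 25, C 29, A 44. Eliminate B.
Round 3: E 33, C 29, A 69. A has a majority.

A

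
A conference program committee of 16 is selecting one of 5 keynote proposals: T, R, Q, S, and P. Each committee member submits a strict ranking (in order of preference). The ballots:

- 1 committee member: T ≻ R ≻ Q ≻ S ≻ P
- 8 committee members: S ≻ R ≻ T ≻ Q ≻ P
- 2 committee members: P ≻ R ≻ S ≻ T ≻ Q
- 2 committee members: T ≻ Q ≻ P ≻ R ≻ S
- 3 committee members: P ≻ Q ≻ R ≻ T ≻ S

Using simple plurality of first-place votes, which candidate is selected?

S

First-place votes: T 3, R 0, Q 0, S 8, P 5.
S has the most first-place votes.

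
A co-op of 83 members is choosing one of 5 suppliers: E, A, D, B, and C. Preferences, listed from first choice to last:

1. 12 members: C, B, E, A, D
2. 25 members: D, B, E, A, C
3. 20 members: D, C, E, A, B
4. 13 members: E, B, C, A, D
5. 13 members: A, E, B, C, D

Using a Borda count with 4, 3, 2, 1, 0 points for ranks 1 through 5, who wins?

E: 12·2 + 25·2 + 20·2 + 13·4 + 13·3 = 205
A: 12·1 + 25·1 + 20·1 + 13·1 + 13·4 = 122
D: 12·0 + 25·4 + 20·4 + 13·0 + 13·0 = 180
B: 12·3 + 25·3 + 20·0 + 13·3 + 13·2 = 176
C: 12·4 + 25·0 + 20·3 + 13·2 + 13·1 = 147
E has the highest Borda score (205).

E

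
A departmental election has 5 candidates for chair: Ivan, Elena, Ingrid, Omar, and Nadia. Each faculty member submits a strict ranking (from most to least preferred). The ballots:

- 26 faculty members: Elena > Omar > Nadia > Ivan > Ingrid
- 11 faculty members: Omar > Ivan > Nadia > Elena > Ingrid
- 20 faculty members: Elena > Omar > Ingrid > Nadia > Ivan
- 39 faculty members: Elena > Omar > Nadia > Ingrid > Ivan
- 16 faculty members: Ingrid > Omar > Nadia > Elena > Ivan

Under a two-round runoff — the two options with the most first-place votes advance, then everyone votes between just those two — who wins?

Elena

Round 1 first-place votes: Ivan 0, Elena 85, Ingrid 16, Omar 11, Nadia 0.
Elena and Ingrid advance.
Runoff: Elena is preferred to Ingrid by 96 voters; Ingrid by 16.
Elena wins the runoff.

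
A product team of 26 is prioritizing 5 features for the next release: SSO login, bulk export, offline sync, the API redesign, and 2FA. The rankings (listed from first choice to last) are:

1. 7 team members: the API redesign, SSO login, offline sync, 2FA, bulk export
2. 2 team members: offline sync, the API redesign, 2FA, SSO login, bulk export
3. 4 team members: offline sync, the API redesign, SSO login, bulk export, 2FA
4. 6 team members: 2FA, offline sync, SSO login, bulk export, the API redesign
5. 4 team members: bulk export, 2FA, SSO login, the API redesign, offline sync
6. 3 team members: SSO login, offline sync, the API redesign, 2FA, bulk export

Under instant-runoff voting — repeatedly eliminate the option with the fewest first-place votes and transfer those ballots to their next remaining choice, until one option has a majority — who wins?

offline sync

Round 1: SSO login 3, bulk export 4, offline sync 6, the API redesign 7, 2FA 6. Eliminate SSO login.
Round 2: bulk export 4, offline sync 9, the API redesign 7, 2FA 6. Eliminate bulk export.
Round 3: offline sync 9, the API redesign 7, 2FA 10. Eliminate the API redesign.
Round 4: offline sync 16, 2FA 10. Offline sync has a majority.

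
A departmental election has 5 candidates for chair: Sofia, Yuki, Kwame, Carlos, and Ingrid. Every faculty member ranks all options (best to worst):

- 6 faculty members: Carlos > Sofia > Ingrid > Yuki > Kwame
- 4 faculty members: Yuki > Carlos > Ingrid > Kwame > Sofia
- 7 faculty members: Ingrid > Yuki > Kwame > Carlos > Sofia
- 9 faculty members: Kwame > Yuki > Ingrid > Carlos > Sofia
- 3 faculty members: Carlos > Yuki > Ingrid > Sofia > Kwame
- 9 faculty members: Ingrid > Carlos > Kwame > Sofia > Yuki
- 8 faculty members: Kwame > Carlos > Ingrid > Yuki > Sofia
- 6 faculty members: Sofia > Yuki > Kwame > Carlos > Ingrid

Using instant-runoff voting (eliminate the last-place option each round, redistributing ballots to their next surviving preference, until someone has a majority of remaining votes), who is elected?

Ingrid

Round 1: Sofia 6, Yuki 4, Kwame 17, Carlos 9, Ingrid 16. Eliminate Yuki.
Round 2: Sofia 6, Kwame 17, Carlos 13, Ingrid 16. Eliminate Sofia.
Round 3: Kwame 23, Carlos 13, Ingrid 16. Eliminate Carlos.
Round 4: Kwame 23, Ingrid 29. Ingrid has a majority.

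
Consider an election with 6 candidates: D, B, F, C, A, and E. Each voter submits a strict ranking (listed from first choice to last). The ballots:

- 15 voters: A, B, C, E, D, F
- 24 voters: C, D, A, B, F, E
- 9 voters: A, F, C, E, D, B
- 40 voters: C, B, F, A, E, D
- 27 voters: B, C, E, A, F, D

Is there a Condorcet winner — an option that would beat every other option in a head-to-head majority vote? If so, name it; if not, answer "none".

C

C vs D: 115–0 for C.
C vs B: 73–42 for C.
C vs F: 106–9 for C.
C vs A: 91–24 for C.
C vs E: 115–0 for C.
C beats every other option head-to-head.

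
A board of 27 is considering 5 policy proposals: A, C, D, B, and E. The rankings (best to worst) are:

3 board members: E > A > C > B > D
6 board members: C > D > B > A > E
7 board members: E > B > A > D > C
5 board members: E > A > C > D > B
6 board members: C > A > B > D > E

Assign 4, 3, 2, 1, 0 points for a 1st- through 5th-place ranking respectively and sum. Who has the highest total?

C

A: 3·3 + 6·1 + 7·2 + 5·3 + 6·3 = 62
C: 3·2 + 6·4 + 7·0 + 5·2 + 6·4 = 64
D: 3·0 + 6·3 + 7·1 + 5·1 + 6·1 = 36
B: 3·1 + 6·2 + 7·3 + 5·0 + 6·2 = 48
E: 3·4 + 6·0 + 7·4 + 5·4 + 6·0 = 60
C has the highest Borda score (64).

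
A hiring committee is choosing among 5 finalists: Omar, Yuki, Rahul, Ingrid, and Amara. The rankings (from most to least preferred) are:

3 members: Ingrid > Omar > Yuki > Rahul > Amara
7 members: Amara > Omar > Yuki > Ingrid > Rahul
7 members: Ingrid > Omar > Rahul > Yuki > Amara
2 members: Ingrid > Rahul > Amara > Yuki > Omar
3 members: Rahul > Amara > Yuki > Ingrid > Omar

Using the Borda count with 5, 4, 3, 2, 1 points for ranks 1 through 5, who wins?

Omar: 3·4 + 7·4 + 7·4 + 2·1 + 3·1 = 73
Yuki: 3·3 + 7·3 + 7·2 + 2·2 + 3·3 = 57
Rahul: 3·2 + 7·1 + 7·3 + 2·4 + 3·5 = 57
Ingrid: 3·5 + 7·2 + 7·5 + 2·5 + 3·2 = 80
Amara: 3·1 + 7·5 + 7·1 + 2·3 + 3·4 = 63
Ingrid has the highest Borda score (80).

Ingrid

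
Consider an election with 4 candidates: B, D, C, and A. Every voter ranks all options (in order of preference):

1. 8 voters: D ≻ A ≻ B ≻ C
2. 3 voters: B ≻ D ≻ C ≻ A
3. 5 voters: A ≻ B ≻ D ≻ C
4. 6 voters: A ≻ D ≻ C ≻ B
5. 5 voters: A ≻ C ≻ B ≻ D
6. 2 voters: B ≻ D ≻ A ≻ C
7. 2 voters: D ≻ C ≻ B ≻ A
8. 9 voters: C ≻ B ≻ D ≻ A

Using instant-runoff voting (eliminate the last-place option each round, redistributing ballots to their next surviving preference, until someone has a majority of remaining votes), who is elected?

D

Round 1: B 5, D 10, C 9, A 16. Eliminate B.
Round 2: D 15, C 9, A 16. Eliminate C.
Round 3: D 24, A 16. D has a majority.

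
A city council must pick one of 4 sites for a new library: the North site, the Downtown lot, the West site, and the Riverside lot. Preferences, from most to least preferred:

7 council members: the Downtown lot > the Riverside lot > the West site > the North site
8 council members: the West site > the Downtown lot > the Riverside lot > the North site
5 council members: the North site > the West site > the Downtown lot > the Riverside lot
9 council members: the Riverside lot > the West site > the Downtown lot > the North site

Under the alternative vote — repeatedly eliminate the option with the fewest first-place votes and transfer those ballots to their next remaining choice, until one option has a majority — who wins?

Round 1: the North site 5, the Downtown lot 7, the West site 8, the Riverside lot 9. Eliminate the North site.
Round 2: the Downtown lot 7, the West site 13, the Riverside lot 9. Eliminate the Downtown lot.
Round 3: the West site 13, the Riverside lot 16. The Riverside lot has a majority.

the Riverside lot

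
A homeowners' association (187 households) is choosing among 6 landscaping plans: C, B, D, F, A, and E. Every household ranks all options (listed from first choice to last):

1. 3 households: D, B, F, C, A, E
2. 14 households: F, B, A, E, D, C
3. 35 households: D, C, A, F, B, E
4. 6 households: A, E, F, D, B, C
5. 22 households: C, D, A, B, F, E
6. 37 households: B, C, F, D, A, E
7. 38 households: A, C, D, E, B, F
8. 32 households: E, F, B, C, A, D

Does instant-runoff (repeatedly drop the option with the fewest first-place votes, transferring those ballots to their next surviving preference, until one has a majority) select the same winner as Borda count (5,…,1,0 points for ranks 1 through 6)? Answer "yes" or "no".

no

Instant-runoff — R1 C 22, B 37, D 38, F 14, A 44, E 32 (F out); R2 C 22, B 51, D 38, A 44, E 32 (C out); R3 B 51, D 60, A 44, E 32 (E out); R4 B 83, D 60, A 44 (A out); R5 B 83, D 104 (D winner). Winner: D.
Borda — scores: C 620, B 472, D 492, F 428, A 505, E 288. Winner: C.
The two methods disagree.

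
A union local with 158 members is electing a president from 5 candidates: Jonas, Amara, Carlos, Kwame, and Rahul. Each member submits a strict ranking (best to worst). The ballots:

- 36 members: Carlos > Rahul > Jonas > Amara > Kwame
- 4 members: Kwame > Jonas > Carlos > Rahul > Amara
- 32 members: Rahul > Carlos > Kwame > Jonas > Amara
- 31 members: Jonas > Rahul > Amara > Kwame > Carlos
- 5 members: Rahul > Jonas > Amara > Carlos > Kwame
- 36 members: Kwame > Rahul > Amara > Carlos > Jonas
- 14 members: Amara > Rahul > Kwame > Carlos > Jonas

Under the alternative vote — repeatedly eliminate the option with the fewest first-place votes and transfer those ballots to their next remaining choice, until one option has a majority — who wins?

Rahul

Round 1: Jonas 31, Amara 14, Carlos 36, Kwame 40, Rahul 37. Eliminate Amara.
Round 2: Jonas 31, Carlos 36, Kwame 40, Rahul 51. Eliminate Jonas.
Round 3: Carlos 36, Kwame 40, Rahul 82. Rahul has a majority.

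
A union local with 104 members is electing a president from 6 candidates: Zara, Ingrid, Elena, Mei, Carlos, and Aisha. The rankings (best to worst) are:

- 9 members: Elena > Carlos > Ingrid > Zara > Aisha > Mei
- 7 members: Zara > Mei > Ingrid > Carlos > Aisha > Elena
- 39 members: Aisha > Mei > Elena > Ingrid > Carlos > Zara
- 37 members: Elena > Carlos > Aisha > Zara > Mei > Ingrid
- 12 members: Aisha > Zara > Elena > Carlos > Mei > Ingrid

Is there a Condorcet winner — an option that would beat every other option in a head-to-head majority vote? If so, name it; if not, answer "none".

Checking pairwise contests:
Elena beats Zara 85–19.
Zara beats Ingrid 56–48.
Aisha beats Elena 58–46.
Zara beats Mei 65–39.
Elena beats Carlos 97–7.
Carlos beats Aisha 53–51.
Every option loses at least one head-to-head, so there is no Condorcet winner.

none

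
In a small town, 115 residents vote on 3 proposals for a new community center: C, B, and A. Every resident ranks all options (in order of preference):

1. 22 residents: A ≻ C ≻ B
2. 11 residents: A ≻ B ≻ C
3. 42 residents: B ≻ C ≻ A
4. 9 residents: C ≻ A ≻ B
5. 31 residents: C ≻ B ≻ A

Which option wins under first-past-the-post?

First-place votes: C 40, B 42, A 33.
B has the most first-place votes.

B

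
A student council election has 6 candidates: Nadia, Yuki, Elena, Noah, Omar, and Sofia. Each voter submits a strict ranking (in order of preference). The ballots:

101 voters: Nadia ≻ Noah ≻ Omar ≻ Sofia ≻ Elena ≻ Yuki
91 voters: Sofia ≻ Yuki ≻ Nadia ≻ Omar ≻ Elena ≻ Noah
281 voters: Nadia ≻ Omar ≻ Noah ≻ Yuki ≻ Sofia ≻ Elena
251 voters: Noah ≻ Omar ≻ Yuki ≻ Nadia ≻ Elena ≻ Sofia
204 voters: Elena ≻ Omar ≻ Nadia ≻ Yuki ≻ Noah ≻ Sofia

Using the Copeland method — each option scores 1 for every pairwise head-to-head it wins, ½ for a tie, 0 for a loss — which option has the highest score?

Nadia: beats Yuki, Elena, Noah, Omar, and Sofia → score 5.
Yuki: beats Elena and Sofia; loses to Nadia, Noah, and Omar → score 2.
Elena: loses to Nadia, Yuki, Noah, Omar, and Sofia → score 0.
Noah: beats Yuki, Elena, and Sofia; loses to Nadia and Omar → score 3.
Omar: beats Yuki, Elena, Noah, and Sofia; loses to Nadia → score 4.
Sofia: beats Elena; loses to Nadia, Yuki, Noah, and Omar → score 1.
Nadia has the best pairwise record.

Nadia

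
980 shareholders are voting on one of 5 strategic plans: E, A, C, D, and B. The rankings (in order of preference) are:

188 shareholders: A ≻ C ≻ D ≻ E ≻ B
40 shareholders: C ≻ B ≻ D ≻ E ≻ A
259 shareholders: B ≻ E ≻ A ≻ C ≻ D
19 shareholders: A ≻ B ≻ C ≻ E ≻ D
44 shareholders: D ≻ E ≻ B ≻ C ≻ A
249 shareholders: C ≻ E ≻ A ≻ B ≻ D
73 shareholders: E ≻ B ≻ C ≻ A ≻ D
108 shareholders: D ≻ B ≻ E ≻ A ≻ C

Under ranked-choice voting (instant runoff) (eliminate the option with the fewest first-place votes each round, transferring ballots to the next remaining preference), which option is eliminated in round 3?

A

Round 1: E 73, A 207, C 289, D 152, B 259. Eliminate E.
Round 2: A 207, C 289, D 152, B 332. Eliminate D.
Round 3: A 207, C 289, B 484. Eliminate A.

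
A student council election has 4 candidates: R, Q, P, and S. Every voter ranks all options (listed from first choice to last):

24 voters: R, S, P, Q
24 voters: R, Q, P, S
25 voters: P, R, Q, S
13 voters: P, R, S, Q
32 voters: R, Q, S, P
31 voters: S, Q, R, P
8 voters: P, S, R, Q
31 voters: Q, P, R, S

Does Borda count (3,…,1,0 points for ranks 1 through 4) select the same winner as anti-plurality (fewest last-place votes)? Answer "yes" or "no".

yes

Borda — scores: R 386, Q 292, P 248, S 202. Winner: R.
Anti-plurality — last-place votes: R 0, Q 45, P 63, S 80. Winner: R.
The two methods agree.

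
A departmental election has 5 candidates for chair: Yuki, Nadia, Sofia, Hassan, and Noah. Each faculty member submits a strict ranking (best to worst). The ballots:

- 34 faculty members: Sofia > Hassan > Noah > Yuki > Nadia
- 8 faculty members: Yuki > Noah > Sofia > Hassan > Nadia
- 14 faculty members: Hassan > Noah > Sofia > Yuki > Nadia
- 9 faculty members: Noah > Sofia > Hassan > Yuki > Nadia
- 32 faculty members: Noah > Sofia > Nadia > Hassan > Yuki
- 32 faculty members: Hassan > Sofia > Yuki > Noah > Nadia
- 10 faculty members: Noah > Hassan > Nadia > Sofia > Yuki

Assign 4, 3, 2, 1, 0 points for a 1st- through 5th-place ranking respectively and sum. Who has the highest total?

Sofia

Yuki: 34·1 + 8·4 + 14·1 + 9·1 + 32·0 + 32·2 + 10·0 = 153
Nadia: 34·0 + 8·0 + 14·0 + 9·0 + 32·2 + 32·0 + 10·2 = 84
Sofia: 34·4 + 8·2 + 14·2 + 9·3 + 32·3 + 32·3 + 10·1 = 409
Hassan: 34·3 + 8·1 + 14·4 + 9·2 + 32·1 + 32·4 + 10·3 = 374
Noah: 34·2 + 8·3 + 14·3 + 9·4 + 32·4 + 32·1 + 10·4 = 370
Sofia has the highest Borda score (409).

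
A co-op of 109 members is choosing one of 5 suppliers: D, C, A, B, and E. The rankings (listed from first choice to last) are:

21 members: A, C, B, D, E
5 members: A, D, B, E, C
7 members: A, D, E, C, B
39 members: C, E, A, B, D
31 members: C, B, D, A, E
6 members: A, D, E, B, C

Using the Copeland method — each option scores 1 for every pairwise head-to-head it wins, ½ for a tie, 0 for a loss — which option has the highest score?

C

D: beats E; loses to C, A, and B → score 1.
C: beats D, A, B, and E → score 4.
A: beats D, B, and E; loses to C → score 3.
B: beats D and E; loses to C and A → score 2.
E: loses to D, C, A, and B → score 0.
C has the best pairwise record.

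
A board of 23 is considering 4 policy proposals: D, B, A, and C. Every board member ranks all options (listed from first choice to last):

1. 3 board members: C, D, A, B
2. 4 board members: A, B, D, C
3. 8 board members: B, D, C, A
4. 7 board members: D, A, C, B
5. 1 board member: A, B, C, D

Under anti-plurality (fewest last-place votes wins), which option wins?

D

Last-place votes: D 1, B 10, A 8, C 4.
D is ranked last by the fewest voters, so D wins.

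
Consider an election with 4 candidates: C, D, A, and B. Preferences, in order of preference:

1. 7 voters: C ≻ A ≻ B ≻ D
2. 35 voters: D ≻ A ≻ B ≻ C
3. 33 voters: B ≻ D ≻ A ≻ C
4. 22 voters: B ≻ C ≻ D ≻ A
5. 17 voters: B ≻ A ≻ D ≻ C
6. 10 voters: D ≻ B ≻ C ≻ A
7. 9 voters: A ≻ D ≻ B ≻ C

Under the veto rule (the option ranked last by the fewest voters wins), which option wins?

B

Last-place votes: C 94, D 7, A 32, B 0.
B is ranked last by the fewest voters, so B wins.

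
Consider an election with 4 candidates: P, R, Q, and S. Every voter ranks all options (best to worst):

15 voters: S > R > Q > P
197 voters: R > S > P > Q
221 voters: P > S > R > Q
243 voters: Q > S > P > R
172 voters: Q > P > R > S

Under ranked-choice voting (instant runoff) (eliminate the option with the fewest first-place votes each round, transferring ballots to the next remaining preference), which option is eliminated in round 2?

Round 1: P 221, R 197, Q 415, S 15. Eliminate S.
Round 2: P 221, R 212, Q 415. Eliminate R.

R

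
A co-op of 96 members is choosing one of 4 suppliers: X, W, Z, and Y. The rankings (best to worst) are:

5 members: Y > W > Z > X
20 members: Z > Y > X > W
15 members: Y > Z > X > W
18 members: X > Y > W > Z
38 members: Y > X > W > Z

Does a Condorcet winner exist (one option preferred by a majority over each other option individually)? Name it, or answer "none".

Y

Y vs X: 78–18 for Y.
Y vs W: 96–0 for Y.
Y vs Z: 76–20 for Y.
Y beats every other option head-to-head.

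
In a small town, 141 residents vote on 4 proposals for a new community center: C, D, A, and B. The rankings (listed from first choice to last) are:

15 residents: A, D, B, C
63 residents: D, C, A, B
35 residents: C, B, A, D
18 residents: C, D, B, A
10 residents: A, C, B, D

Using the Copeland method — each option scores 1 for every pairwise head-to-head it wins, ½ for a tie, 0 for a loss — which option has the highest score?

C: beats A and B; loses to D → score 2.
D: beats C, A, and B → score 3.
A: beats B; loses to C and D → score 1.
B: loses to C, D, and A → score 0.
D has the best pairwise record.

D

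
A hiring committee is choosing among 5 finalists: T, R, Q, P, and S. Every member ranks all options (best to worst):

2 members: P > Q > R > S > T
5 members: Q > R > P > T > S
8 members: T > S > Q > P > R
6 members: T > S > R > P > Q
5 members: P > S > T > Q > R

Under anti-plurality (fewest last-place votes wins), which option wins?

Last-place votes: T 2, R 13, Q 6, P 0, S 5.
P is ranked last by the fewest voters, so P wins.

P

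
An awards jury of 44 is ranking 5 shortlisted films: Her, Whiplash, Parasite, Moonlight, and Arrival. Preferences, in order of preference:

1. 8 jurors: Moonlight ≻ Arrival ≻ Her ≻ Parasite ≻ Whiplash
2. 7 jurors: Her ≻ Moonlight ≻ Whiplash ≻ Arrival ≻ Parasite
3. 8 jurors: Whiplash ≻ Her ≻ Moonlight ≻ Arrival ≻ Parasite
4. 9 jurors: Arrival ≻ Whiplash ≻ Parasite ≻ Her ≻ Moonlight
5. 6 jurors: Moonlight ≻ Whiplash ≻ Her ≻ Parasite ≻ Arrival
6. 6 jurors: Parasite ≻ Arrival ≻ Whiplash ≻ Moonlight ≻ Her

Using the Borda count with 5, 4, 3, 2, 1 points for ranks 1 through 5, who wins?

Her: 8·3 + 7·5 + 8·4 + 9·2 + 6·3 + 6·1 = 133
Whiplash: 8·1 + 7·3 + 8·5 + 9·4 + 6·4 + 6·3 = 147
Parasite: 8·2 + 7·1 + 8·1 + 9·3 + 6·2 + 6·5 = 100
Moonlight: 8·5 + 7·4 + 8·3 + 9·1 + 6·5 + 6·2 = 143
Arrival: 8·4 + 7·2 + 8·2 + 9·5 + 6·1 + 6·4 = 137
Whiplash has the highest Borda score (147).

Whiplash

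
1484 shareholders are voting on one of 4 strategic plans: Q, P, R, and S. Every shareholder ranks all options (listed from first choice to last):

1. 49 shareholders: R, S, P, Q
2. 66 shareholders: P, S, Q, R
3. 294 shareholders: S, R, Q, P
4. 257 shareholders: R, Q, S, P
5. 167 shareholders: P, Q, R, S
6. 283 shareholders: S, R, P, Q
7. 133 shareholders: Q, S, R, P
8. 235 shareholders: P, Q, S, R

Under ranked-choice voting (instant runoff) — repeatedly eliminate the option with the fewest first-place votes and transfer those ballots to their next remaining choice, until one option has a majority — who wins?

Round 1: Q 133, P 468, R 306, S 577. Eliminate Q.
Round 2: P 468, R 306, S 710. Eliminate R.
Round 3: P 468, S 1016. S has a majority.

S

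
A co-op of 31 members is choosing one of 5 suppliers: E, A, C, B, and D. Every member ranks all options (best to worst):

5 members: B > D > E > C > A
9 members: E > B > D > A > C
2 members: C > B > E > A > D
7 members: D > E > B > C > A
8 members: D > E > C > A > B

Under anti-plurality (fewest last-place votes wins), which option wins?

E

Last-place votes: E 0, A 12, C 9, B 8, D 2.
E is ranked last by the fewest voters, so E wins.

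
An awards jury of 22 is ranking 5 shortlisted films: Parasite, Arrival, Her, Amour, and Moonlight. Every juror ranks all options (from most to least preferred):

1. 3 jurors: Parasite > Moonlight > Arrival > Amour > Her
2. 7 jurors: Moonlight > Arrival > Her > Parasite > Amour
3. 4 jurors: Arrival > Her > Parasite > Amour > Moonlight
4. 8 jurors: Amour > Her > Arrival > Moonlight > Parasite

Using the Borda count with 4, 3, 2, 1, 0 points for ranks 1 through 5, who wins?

Arrival

Parasite: 3·4 + 7·1 + 4·2 + 8·0 = 27
Arrival: 3·2 + 7·3 + 4·4 + 8·2 = 59
Her: 3·0 + 7·2 + 4·3 + 8·3 = 50
Amour: 3·1 + 7·0 + 4·1 + 8·4 = 39
Moonlight: 3·3 + 7·4 + 4·0 + 8·1 = 45
Arrival has the highest Borda score (59).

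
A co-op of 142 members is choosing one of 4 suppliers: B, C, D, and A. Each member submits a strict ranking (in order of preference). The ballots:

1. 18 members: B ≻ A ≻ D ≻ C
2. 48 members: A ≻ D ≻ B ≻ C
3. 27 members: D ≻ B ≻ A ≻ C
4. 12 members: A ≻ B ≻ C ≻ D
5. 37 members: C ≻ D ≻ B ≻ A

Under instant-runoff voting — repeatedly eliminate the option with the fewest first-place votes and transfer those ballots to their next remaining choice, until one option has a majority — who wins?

Round 1: B 18, C 37, D 27, A 60. Eliminate B.
Round 2: C 37, D 27, A 78. A has a majority.

A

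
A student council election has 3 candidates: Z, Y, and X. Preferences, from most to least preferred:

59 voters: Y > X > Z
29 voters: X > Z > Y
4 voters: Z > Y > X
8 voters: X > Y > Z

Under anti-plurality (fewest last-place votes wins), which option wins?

Last-place votes: Z 67, Y 29, X 4.
X is ranked last by the fewest voters, so X wins.

X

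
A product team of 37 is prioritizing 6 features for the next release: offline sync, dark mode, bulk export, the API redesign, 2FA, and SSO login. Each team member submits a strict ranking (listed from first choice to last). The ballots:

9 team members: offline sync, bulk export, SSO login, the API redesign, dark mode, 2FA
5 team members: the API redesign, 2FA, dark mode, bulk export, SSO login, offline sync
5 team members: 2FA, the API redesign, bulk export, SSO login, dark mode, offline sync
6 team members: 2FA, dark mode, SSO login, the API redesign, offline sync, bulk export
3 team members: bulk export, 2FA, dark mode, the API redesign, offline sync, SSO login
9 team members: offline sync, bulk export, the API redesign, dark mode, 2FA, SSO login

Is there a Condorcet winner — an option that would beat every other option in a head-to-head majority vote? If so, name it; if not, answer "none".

none

Checking pairwise contests:
dark mode beats offline sync 19–18.
bulk export beats dark mode 26–11.
offline sync beats bulk export 24–13.
bulk export beats the API redesign 21–16.
bulk export beats 2FA 21–16.
offline sync beats SSO login 21–16.
Every option loses at least one head-to-head, so there is no Condorcet winner.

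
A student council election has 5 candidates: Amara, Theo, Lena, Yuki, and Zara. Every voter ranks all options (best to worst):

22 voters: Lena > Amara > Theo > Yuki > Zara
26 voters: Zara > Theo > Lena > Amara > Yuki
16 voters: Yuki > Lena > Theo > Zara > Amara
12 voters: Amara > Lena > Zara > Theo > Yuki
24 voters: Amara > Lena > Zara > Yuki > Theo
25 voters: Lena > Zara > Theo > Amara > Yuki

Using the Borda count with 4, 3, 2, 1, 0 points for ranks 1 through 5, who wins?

Amara: 22·3 + 26·1 + 16·0 + 12·4 + 24·4 + 25·1 = 261
Theo: 22·2 + 26·3 + 16·2 + 12·1 + 24·0 + 25·2 = 216
Lena: 22·4 + 26·2 + 16·3 + 12·3 + 24·3 + 25·4 = 396
Yuki: 22·1 + 26·0 + 16·4 + 12·0 + 24·1 + 25·0 = 110
Zara: 22·0 + 26·4 + 16·1 + 12·2 + 24·2 + 25·3 = 267
Lena has the highest Borda score (396).

Lena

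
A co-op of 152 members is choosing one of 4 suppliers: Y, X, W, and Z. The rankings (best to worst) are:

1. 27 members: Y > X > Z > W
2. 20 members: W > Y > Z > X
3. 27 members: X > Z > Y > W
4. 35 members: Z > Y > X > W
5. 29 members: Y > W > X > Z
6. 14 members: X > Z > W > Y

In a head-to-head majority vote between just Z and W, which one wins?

Voters preferring Z to W: 103; preferring W to Z: 49.
Z wins the head-to-head.

Z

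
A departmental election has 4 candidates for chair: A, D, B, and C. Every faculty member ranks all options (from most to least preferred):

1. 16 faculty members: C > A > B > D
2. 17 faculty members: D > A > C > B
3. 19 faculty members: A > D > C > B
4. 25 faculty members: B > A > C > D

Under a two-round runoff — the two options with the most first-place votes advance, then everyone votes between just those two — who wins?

Round 1 first-place votes: A 19, D 17, B 25, C 16.
B and A advance.
Runoff: B is preferred to A by 25 voters; A by 52.
A wins the runoff.

A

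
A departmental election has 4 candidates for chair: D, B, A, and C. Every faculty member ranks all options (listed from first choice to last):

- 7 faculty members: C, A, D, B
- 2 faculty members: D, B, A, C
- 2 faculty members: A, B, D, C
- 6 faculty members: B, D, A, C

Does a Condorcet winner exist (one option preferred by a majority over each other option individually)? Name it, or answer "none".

A vs D: 9–8 for A.
A vs B: 9–8 for A.
A vs C: 10–7 for A.
A beats every other option head-to-head.

A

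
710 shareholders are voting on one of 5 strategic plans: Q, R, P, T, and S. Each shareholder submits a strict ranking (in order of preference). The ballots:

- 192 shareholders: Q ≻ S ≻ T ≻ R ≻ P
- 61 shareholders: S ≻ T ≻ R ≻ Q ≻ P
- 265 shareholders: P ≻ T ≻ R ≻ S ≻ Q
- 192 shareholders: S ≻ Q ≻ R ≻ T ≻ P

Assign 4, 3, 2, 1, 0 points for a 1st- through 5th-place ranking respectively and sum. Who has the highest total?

Q: 192·4 + 61·1 + 265·0 + 192·3 = 1405
R: 192·1 + 61·2 + 265·2 + 192·2 = 1228
P: 192·0 + 61·0 + 265·4 + 192·0 = 1060
T: 192·2 + 61·3 + 265·3 + 192·1 = 1554
S: 192·3 + 61·4 + 265·1 + 192·4 = 1853
S has the highest Borda score (1853).

S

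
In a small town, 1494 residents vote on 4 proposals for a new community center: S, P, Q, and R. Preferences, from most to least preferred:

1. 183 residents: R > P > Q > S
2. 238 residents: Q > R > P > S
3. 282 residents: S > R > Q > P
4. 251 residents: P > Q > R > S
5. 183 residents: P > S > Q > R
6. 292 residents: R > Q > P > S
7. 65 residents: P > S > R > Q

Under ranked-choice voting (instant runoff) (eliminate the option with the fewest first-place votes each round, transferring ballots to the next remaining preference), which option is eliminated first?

Round 1: S 282, P 499, Q 238, R 475. Eliminate Q.

Q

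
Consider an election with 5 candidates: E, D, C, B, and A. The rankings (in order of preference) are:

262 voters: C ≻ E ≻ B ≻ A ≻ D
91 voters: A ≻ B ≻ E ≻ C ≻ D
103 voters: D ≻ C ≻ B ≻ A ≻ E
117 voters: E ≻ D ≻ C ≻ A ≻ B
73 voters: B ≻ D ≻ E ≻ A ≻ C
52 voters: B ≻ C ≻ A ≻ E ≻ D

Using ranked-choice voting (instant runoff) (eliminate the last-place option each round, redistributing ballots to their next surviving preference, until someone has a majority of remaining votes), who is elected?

C

Round 1: E 117, D 103, C 262, B 125, A 91. Eliminate A.
Round 2: E 117, D 103, C 262, B 216. Eliminate D.
Round 3: E 117, C 365, B 216. C has a majority.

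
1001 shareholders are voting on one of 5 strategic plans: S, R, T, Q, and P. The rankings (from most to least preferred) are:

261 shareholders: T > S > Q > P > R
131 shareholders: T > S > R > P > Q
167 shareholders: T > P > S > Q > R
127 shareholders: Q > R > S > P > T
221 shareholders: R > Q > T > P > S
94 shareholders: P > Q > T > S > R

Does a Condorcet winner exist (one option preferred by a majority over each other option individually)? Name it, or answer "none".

T

T vs S: 874–127 for T.
T vs R: 653–348 for T.
T vs Q: 559–442 for T.
T vs P: 780–221 for T.
T beats every other option head-to-head.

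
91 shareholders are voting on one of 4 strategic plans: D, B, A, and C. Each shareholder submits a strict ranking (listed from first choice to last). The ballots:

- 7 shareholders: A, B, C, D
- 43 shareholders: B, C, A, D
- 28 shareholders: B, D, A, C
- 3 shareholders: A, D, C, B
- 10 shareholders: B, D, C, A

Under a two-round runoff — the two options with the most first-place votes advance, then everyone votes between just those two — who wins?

Round 1 first-place votes: D 0, B 81, A 10, C 0.
B and A advance.
Runoff: B is preferred to A by 81 voters; A by 10.
B wins the runoff.

B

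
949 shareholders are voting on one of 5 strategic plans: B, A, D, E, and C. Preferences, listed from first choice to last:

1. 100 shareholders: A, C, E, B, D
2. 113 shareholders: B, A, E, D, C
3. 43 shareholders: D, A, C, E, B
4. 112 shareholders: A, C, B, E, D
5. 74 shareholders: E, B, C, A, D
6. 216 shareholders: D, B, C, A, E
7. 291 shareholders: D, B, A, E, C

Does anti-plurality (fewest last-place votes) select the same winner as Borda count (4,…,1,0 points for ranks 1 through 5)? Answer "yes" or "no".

no

Anti-plurality — last-place votes: B 43, A 0, D 286, E 216, C 404. Winner: A.
Borda — scores: B 2519, A 2188, D 2313, E 1168, C 1302. Winner: B.
The two methods disagree.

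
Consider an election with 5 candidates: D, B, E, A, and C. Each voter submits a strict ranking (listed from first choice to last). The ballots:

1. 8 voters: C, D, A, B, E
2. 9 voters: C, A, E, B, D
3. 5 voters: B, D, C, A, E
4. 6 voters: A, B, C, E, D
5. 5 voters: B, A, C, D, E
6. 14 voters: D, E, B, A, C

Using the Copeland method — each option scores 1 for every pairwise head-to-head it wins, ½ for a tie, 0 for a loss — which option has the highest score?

D: beats E and A; loses to B and C → score 2.
B: beats D, E, A, and C → score 4.
E: loses to D, B, A, and C → score 0.
A: beats E and C; loses to D and B → score 2.
C: beats D and E; loses to B and A → score 2.
B has the best pairwise record.

B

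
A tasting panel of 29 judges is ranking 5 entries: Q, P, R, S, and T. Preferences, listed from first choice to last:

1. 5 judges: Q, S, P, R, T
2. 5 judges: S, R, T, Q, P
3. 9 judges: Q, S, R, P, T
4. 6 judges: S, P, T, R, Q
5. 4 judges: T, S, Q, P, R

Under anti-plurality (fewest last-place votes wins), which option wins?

S

Last-place votes: Q 6, P 5, R 4, S 0, T 14.
S is ranked last by the fewest voters, so S wins.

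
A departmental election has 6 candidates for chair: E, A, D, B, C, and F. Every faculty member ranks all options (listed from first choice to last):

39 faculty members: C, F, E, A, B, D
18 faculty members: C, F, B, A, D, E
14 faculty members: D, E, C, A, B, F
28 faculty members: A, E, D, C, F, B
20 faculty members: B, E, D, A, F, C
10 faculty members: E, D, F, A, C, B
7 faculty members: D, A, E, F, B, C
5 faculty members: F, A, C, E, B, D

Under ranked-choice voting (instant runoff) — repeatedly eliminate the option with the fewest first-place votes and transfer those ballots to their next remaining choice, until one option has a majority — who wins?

D

Round 1: E 10, A 28, D 21, B 20, C 57, F 5. Eliminate F.
Round 2: E 10, A 33, D 21, B 20, C 57. Eliminate E.
Round 3: A 33, D 31, B 20, C 57. Eliminate B.
Round 4: A 33, D 51, C 57. Eliminate A.
Round 5: D 79, C 62. D has a majority.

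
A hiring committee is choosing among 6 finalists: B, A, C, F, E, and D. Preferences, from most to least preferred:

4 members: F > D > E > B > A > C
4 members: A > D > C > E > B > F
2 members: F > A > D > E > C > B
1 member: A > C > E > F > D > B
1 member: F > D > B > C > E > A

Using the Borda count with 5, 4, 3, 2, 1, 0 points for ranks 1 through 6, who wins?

B: 4·2 + 4·1 + 2·0 + 1·0 + 1·3 = 15
A: 4·1 + 4·5 + 2·4 + 1·5 + 1·0 = 37
C: 4·0 + 4·3 + 2·1 + 1·4 + 1·2 = 20
F: 4·5 + 4·0 + 2·5 + 1·2 + 1·5 = 37
E: 4·3 + 4·2 + 2·2 + 1·3 + 1·1 = 28
D: 4·4 + 4·4 + 2·3 + 1·1 + 1·4 = 43
D has the highest Borda score (43).

D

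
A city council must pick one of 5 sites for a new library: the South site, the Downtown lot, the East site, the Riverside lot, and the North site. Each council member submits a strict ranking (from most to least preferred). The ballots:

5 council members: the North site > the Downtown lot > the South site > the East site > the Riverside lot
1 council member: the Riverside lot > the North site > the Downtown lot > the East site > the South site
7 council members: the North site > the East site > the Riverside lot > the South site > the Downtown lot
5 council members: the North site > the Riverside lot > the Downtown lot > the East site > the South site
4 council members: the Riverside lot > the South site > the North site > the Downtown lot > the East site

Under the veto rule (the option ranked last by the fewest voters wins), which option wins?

Last-place votes: the South site 6, the Downtown lot 7, the East site 4, the Riverside lot 5, the North site 0.
the North site is ranked last by the fewest voters, so the North site wins.

the North site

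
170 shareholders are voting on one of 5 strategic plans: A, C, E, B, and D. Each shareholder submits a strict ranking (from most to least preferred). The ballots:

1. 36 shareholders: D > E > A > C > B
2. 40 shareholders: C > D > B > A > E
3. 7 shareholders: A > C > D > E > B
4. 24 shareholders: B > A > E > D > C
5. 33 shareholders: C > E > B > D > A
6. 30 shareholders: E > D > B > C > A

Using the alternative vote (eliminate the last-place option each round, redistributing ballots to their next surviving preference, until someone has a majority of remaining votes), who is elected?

E

Round 1: A 7, C 73, E 30, B 24, D 36. Eliminate A.
Round 2: C 80, E 30, B 24, D 36. Eliminate B.
Round 3: C 80, E 54, D 36. Eliminate D.
Round 4: C 80, E 90. E has a majority.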